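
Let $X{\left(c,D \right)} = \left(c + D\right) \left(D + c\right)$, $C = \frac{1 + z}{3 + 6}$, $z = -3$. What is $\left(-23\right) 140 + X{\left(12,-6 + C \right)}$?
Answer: $- \frac{258116}{81} \approx -3186.6$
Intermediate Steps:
$C = - \frac{2}{9}$ ($C = \frac{1 - 3}{3 + 6} = - \frac{2}{9} \approx -0.22222$)
$X{\left(c,D \right)} = \left(D + c\right)^{2}$ ($X{\left(c,D \right)} = \left(D + c\right) \left(D + c\right) = \left(D + c\right)^{2}$)
$\left(-23\right) 140 + X{\left(12,-6 + C \right)} = \left(-23\right) 140 + \left(\left(-6 - \frac{2}{9}\right) + 12\right)^{2} = -3220 + \left(- \frac{56}{9} + 12\right)^{2} = -3220 + \left(\frac{52}{9}\right)^{2} = -3220 + \frac{2704}{81} = - \frac{258116}{81}$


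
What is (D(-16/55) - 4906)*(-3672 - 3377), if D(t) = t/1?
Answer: 1902144454/55 ≈ 3.4584e+7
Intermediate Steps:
D(t) = t (D(t) = t*1 = t)
(D(-16/55) - 4906)*(-3672 - 3377) = (-16/55 - 4906)*(-3672 - 3377) = (-16*1/55 - 4906)*(-7049) = (-16/55 - 4906)*(-7049) = -269846/55*(-7049) = 1902144454/55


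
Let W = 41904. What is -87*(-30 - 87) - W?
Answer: -31725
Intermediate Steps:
-87*(-30 - 87) - W = -87*(-30 - 87) - 1*41904 = -87*(-117) - 41904 = 10179 - 41904 = -31725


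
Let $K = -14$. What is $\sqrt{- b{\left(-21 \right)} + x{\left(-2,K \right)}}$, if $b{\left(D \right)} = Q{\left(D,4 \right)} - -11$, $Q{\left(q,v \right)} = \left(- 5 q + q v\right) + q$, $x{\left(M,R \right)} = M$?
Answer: $i \sqrt{13} \approx 3.6056 i$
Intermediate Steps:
$Q{\left(q,v \right)} = - 4 q + q v$
$b{\left(D \right)} = 11$ ($b{\left(D \right)} = D \left(-4 + 4\right) - -11 = D 0 + 11 = 0 + 11 = 11$)
$\sqrt{- b{\left(-21 \right)} + x{\left(-2,K \right)}} = \sqrt{\left(-1\right) 11 - 2} = \sqrt{-11 - 2} = \sqrt{-13} = i \sqrt{13}$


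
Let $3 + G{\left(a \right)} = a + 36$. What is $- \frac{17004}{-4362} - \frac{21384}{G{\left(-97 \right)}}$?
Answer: $\frac{1965943}{5816} \approx 338.02$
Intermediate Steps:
$G{\left(a \right)} = 33 + a$ ($G{\left(a \right)} = -3 + \left(a + 36\right) = -3 + \left(36 + a\right) = 33 + a$)
$- \frac{17004}{-4362} - \frac{21384}{G{\left(-97 \right)}} = - \frac{17004}{-4362} - \frac{21384}{33 - 97} = \left(-17004\right) \left(- \frac{1}{4362}\right) - \frac{21384}{-64} = \frac{2834}{727} - - \frac{2673}{8} = \frac{2834}{727} + \frac{2673}{8} = \frac{1965943}{5816}$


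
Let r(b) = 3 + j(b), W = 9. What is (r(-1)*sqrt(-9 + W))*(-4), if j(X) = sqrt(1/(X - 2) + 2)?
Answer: 0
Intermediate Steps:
j(X) = sqrt(2 + 1/(-2 + X)) (j(X) = sqrt(1/(-2 + X) + 2) = sqrt(2 + 1/(-2 + X)))
r(b) = 3 + sqrt((-3 + 2*b)/(-2 + b))
(r(-1)*sqrt(-9 + W))*(-4) = ((3 + sqrt((-3 + 2*(-1))/(-2 - 1)))*sqrt(-9 + 9))*(-4) = ((3 + sqrt((-3 - 2)/(-3)))*sqrt(0))*(-4) = ((3 + sqrt(-1/3*(-5)))*0)*(-4) = ((3 + sqrt(5/3))*0)*(-4) = ((3 + sqrt(15)/3)*0)*(-4) = 0*(-4) = 0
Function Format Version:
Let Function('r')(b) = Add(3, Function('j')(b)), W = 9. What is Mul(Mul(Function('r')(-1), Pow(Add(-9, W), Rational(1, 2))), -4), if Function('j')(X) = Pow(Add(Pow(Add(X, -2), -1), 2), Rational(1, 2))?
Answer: 0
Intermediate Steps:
Function('j')(X) = Pow(Add(2, Pow(Add(-2, X), -1)), Rational(1, 2)) (Function('j')(X) = Pow(Add(Pow(Add(-2, X), -1), 2), Rational(1, 2)) = Pow(Add(2, Pow(Add(-2, X), -1)), Rational(1, 2)))
Function('r')(b) = Add(3, Pow(Mul(Pow(Add(-2, b), -1), Add(-3, Mul(2, b))), Rational(1, 2)))
Mul(Mul(Function('r')(-1), Pow(Add(-9, W), Rational(1, 2))), -4) = Mul(Mul(Add(3, Pow(Mul(Pow(Add(-2, -1), -1), Add(-3, Mul(2, -1))), Rational(1, 2))), Pow(Add(-9, 9), Rational(1, 2))), -4) = Mul(Mul(Add(3, Pow(Mul(Pow(-3, -1), Add(-3, -2)), Rational(1, 2))), Pow(0, Rational(1, 2))), -4) = Mul(Mul(Add(3, Pow(Mul(Rational(-1, 3), -5), Rational(1, 2))), 0), -4) = Mul(Mul(Add(3, Pow(Rational(5, 3), Rational(1, 2))), 0), -4) = Mul(Mul(Add(3, Mul(Rational(1, 3), Pow(15, Rational(1, 2)))), 0), -4) = Mul(0, -4) = 0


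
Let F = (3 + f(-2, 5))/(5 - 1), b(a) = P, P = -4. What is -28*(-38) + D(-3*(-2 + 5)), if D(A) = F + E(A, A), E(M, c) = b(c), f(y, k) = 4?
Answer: 4247/4 ≈ 1061.8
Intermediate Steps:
b(a) = -4
E(M, c) = -4
F = 7/4 (F = (3 + 4)/(5 - 1) = 7/4 ≈ 1.7500)
D(A) = -9/4 (D(A) = 7/4 - 4 = -9/4)
-28*(-38) + D(-3*(-2 + 5)) = -28*(-38) - 9/4 = 1064 - 9/4 = 4247/4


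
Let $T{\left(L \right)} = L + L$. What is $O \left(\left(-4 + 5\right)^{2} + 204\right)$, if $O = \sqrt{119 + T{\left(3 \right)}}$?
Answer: $1025 \sqrt{5} \approx 2292.0$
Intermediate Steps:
$T{\left(L \right)} = 2 L$
$O = 5 \sqrt{5}$ ($O = \sqrt{119 + 2 \cdot 3} = \sqrt{119 + 6} = \sqrt{125} = 5 \sqrt{5} \approx 11.18$)
$O \left(\left(-4 + 5\right)^{2} + 204\right) = 5 \sqrt{5} \left(\left(-4 + 5\right)^{2} + 204\right) = 5 \sqrt{5} \left(1^{2} + 204\right) = 5 \sqrt{5} \left(1 + 204\right) = 5 \sqrt{5} \cdot 205 = 1025 \sqrt{5}$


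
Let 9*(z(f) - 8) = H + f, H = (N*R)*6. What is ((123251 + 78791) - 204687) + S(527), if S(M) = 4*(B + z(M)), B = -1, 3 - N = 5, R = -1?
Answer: -21397/9 ≈ -2377.4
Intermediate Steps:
N = -2 (N = 3 - 1*5 = 3 - 5 = -2)
H = 12 (H = -2*(-1)*6 = 2*6 = 12)
z(f) = 28/3 + f/9 (z(f) = 8 + (12 + f)/9 = 8 + (4/3 + f/9) = 28/3 + f/9)
S(M) = 100/3 + 4*M/9 (S(M) = 4*(-1 + (28/3 + M/9)) = 4*(25/3 + M/9) = 100/3 + 4*M/9)
((123251 + 78791) - 204687) + S(527) = ((123251 + 78791) - 204687) + (100/3 + (4/9)*527) = (202042 - 204687) + (100/3 + 2108/9) = -2645 + 2408/9 = -21397/9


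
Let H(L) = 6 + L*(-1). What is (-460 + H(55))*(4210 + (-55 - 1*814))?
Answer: -1700569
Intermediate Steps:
H(L) = 6 - L
(-460 + H(55))*(4210 + (-55 - 1*814)) = (-460 + (6 - 1*55))*(4210 + (-55 - 1*814)) = (-460 + (6 - 55))*(4210 + (-55 - 814)) = (-460 - 49)*(4210 - 869) = -509*3341 = -1700569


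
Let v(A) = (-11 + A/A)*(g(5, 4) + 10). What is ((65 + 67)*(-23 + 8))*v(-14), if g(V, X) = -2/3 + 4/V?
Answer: 200640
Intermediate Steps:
g(V, X) = -⅔ + 4/V (g(V, X) = -2*⅓ + 4/V = -⅔ + 4/V)
v(A) = -304/3 (v(A) = (-11 + A/A)*((-⅔ + 4/5) + 10) = (-11 + 1)*((-⅔ + 4*(⅕)) + 10) = -10*((-⅔ + ⅘) + 10) = -10*(2/15 + 10) = -10*152/15 = -304/3)
((65 + 67)*(-23 + 8))*v(-14) = ((65 + 67)*(-23 + 8))*(-304/3) = (132*(-15))*(-304/3) = -1980*(-304/3) = 200640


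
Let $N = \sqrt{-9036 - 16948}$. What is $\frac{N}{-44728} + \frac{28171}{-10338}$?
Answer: $- \frac{28171}{10338} - \frac{i \sqrt{406}}{5591} \approx -2.725 - 0.0036039 i$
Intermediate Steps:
$N = 8 i \sqrt{406}$ ($N = \sqrt{-25984} = 8 i \sqrt{406} \approx 161.2 i$)
$\frac{N}{-44728} + \frac{28171}{-10338} = \frac{8 i \sqrt{406}}{-44728} + \frac{28171}{-10338} = 8 i \sqrt{406} \left(- \frac{1}{44728}\right) + 28171 \left(- \frac{1}{10338}\right) = - \frac{i \sqrt{406}}{5591} - \frac{28171}{10338} = - \frac{28171}{10338} - \frac{i \sqrt{406}}{5591}$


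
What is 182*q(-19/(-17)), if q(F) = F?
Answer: 3458/17 ≈ 203.41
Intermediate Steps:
182*q(-19/(-17)) = 182*(-19/(-17)) = 182*(-19*(-1/17)) = 182*(19/17) = 3458/17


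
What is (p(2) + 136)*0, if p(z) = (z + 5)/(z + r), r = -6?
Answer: 0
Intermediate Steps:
p(z) = (5 + z)/(-6 + z) (p(z) = (z + 5)/(z - 6) = (5 + z)/(-6 + z))
(p(2) + 136)*0 = ((5 + 2)/(-6 + 2) + 136)*0 = (7/(-4) + 136)*0 = (-1/4*7 + 136)*0 = (-7/4 + 136)*0 = (537/4)*0 = 0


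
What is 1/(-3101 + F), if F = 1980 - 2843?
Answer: -1/3964 ≈ -0.00025227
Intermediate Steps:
F = -863
1/(-3101 + F) = 1/(-3101 - 863) = 1/(-3964) = -1/3964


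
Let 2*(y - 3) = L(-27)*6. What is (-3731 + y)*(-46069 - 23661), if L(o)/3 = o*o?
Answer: -197545090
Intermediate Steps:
L(o) = 3*o² (L(o) = 3*(o*o) = 3*o²)
y = 6564 (y = 3 + ((3*(-27)²)*6)/2 = 3 + ((3*729)*6)/2 = 3 + (2187*6)/2 = 3 + (½)*13122 = 3 + 6561 = 6564)
(-3731 + y)*(-46069 - 23661) = (-3731 + 6564)*(-46069 - 23661) = 2833*(-69730) = -197545090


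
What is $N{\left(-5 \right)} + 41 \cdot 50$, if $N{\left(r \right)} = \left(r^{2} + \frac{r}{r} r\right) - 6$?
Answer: $2064$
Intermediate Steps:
$N{\left(r \right)} = -6 + r + r^{2}$ ($N{\left(r \right)} = \left(r^{2} + 1 r\right) - 6 = \left(r^{2} + r\right) - 6 = \left(r + r^{2}\right) - 6 = -6 + r + r^{2}$)
$N{\left(-5 \right)} + 41 \cdot 50 = \left(-6 - 5 + \left(-5\right)^{2}\right) + 41 \cdot 50 = \left(-6 - 5 + 25\right) + 2050 = 14 + 2050 = 2064$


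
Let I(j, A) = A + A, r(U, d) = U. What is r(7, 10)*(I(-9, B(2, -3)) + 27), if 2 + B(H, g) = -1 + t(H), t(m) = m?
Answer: 175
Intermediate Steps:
B(H, g) = -3 + H (B(H, g) = -2 + (-1 + H) = -3 + H)
I(j, A) = 2*A
r(7, 10)*(I(-9, B(2, -3)) + 27) = 7*(2*(-3 + 2) + 27) = 7*(2*(-1) + 27) = 7*(-2 + 27) = 7*25 = 175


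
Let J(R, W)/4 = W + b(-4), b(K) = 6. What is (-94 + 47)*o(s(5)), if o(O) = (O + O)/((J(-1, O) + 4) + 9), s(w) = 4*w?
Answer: -1880/117 ≈ -16.068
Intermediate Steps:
J(R, W) = 24 + 4*W (J(R, W) = 4*(W + 6) = 4*(6 + W) = 24 + 4*W)
o(O) = 2*O/(37 + 4*O) (o(O) = (O + O)/(((24 + 4*O) + 4) + 9) = (2*O)/((28 + 4*O) + 9) = (2*O)/(37 + 4*O) = 2*O/(37 + 4*O))
(-94 + 47)*o(s(5)) = (-94 + 47)*(2*(4*5)/(37 + 4*(4*5))) = -94*20/(37 + 4*20) = -94*20/(37 + 80) = -94*20/117 = -47*40/117 = -1880/117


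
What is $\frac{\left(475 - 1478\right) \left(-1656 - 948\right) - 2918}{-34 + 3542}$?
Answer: $\frac{1304447}{1754} \approx 743.7$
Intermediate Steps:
$\frac{\left(475 - 1478\right) \left(-1656 - 948\right) - 2918}{-34 + 3542} = \frac{\left(-1003\right) \left(-2604\right) - 2918}{3508} = \left(2611812 - 2918\right) \frac{1}{3508} = 2608894 \cdot \frac{1}{3508} = \frac{1304447}{1754}$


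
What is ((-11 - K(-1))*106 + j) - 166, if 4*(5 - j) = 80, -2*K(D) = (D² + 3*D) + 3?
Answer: -1294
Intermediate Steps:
K(D) = -3/2 - 3*D/2 - D²/2 (K(D) = -((D² + 3*D) + 3)/2 = -(3 + D² + 3*D)/2 = -3/2 - 3*D/2 - D²/2)
j = -15 (j = 5 - ¼*80 = 5 - 20 = -15)
((-11 - K(-1))*106 + j) - 166 = ((-11 - (-3/2 - 3/2*(-1) - ½*(-1)²))*106 - 15) - 166 = ((-11 - (-3/2 + 3/2 - ½*1))*106 - 15) - 166 = ((-11 - (-3/2 + 3/2 - ½))*106 - 15) - 166 = ((-11 - 1*(-½))*106 - 15) - 166 = ((-11 + ½)*106 - 15) - 166 = (-21/2*106 - 15) - 166 = (-1113 - 15) - 166 = -1128 - 166 = -1294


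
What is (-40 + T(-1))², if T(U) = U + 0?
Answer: 1681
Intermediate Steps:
T(U) = U
(-40 + T(-1))² = (-40 - 1)² = (-41)² = 1681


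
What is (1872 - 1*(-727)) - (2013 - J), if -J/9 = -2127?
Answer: 19729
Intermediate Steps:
J = 19143 (J = -9*(-2127) = 19143)
(1872 - 1*(-727)) - (2013 - J) = (1872 - 1*(-727)) - (2013 - 1*19143) = (1872 + 727) - (2013 - 19143) = 2599 - 1*(-17130) = 2599 + 17130 = 19729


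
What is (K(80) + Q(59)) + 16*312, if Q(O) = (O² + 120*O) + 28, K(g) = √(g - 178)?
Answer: 15581 + 7*I*√2 ≈ 15581.0 + 9.8995*I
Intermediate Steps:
K(g) = √(-178 + g)
Q(O) = 28 + O² + 120*O
(K(80) + Q(59)) + 16*312 = (√(-178 + 80) + (28 + 59² + 120*59)) + 16*312 = (√(-98) + (28 + 3481 + 7080)) + 4992 = (7*I*√2 + 10589) + 4992 = (10589 + 7*I*√2) + 4992 = 15581 + 7*I*√2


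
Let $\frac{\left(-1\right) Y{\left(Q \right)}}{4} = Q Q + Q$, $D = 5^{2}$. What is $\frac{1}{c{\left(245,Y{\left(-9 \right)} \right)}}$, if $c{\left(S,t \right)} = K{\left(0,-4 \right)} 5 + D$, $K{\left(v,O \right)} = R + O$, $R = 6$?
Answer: $\frac{1}{35} \approx 0.028571$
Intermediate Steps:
$K{\left(v,O \right)} = 6 + O$
$D = 25$
$Y{\left(Q \right)} = - 4 Q - 4 Q^{2}$ ($Y{\left(Q \right)} = - 4 \left(Q Q + Q\right) = - 4 \left(Q^{2} + Q\right) = - 4 \left(Q + Q^{2}\right) = - 4 Q - 4 Q^{2}$)
$c{\left(S,t \right)} = 35$ ($c{\left(S,t \right)} = \left(6 - 4\right) 5 + 25 = 2 \cdot 5 + 25 = 10 + 25 = 35$)
$\frac{1}{c{\left(245,Y{\left(-9 \right)} \right)}} = \frac{1}{35}$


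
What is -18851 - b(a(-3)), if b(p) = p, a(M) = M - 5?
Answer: -18843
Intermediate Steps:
a(M) = -5 + M
-18851 - b(a(-3)) = -18851 - (-5 - 3) = -18851 - 1*(-8) = -18851 + 8 = -18843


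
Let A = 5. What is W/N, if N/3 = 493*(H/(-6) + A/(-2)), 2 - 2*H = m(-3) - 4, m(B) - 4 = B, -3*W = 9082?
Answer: 36328/51765 ≈ 0.70179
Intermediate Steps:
W = -9082/3 (W = -⅓*9082 = -9082/3 ≈ -3027.3)
m(B) = 4 + B
H = 5/2 (H = 1 - ((4 - 3) - 4)/2 = 1 - (1 - 4)/2 = 1 - ½*(-3) = 1 + 3/2 = 5/2 ≈ 2.5000)
N = -17255/4 (N = 3*(493*((5/2)/(-6) + 5/(-2))) = 3*(493*((5/2)*(-⅙) + 5*(-½))) = 3*(493*(-5/12 - 5/2)) = 3*(493*(-35/12)) = 3*(-17255/12) = -17255/4 ≈ -4313.8)
W/N = -9082/(3*(-17255/4)) = -9082/3*(-4/17255) = 36328/51765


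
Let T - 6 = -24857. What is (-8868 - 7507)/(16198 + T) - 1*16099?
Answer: -139288272/8653 ≈ -16097.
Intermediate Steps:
T = -24851 (T = 6 - 24857 = -24851)
(-8868 - 7507)/(16198 + T) - 1*16099 = (-8868 - 7507)/(16198 - 24851) - 1*16099 = -16375/(-8653) - 16099 = -16375*(-1/8653) - 16099 = 16375/8653 - 16099 = -139288272/8653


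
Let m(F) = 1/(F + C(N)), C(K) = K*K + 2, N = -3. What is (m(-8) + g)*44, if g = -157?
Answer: -20680/3 ≈ -6893.3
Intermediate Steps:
C(K) = 2 + K**2 (C(K) = K**2 + 2 = 2 + K**2)
m(F) = 1/(11 + F) (m(F) = 1/(F + (2 + (-3)**2)) = 1/(F + (2 + 9)) = 1/(F + 11) = 1/(11 + F))
(m(-8) + g)*44 = (1/(11 - 8) - 157)*44 = (1/3 - 157)*44 = -470/3*44 = -20680/3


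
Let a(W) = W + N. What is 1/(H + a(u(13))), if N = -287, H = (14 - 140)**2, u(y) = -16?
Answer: 1/15573 ≈ 6.4214e-5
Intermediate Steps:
H = 15876 (H = (-126)**2 = 15876)
a(W) = -287 + W (a(W) = W - 287 = -287 + W)
1/(H + a(u(13))) = 1/(15876 + (-287 - 16)) = 1/(15876 - 303) = 1/15573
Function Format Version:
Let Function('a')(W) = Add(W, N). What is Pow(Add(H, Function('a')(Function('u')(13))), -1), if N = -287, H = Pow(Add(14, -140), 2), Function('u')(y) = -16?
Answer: Rational(1, 15573) ≈ 6.4214e-5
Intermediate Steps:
H = 15876 (H = Pow(-126, 2) = 15876)
Function('a')(W) = Add(-287, W) (Function('a')(W) = Add(W, -287) = Add(-287, W))
Pow(Add(H, Function('a')(Function('u')(13))), -1) = Pow(Add(15876, Add(-287, -16)), -1) = Pow(Add(15876, -303), -1) = Pow(15573, -1) = Rational(1, 15573)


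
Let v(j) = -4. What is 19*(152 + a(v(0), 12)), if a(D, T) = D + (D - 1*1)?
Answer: 2717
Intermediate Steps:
a(D, T) = -1 + 2*D (a(D, T) = D + (D - 1) = D + (-1 + D) = -1 + 2*D)
19*(152 + a(v(0), 12)) = 19*(152 + (-1 + 2*(-4))) = 19*(152 + (-1 - 8)) = 19*(152 - 9) = 19*143 = 2717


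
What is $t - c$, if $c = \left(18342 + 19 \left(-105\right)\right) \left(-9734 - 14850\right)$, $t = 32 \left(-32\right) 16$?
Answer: $401858264$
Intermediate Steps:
$t = -16384$ ($t = \left(-1024\right) 16 = -16384$)
$c = -401874648$ ($c = \left(18342 - 1995\right) \left(-24584\right) = 16347 \left(-24584\right) = -401874648$)
$t - c = -16384 - -401874648 = -16384 + 401874648 = 401858264$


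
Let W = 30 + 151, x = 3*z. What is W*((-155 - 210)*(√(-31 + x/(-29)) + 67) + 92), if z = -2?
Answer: -4409703 - 66065*I*√25897/29 ≈ -4.4097e+6 - 3.6661e+5*I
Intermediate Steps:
x = -6 (x = 3*(-2) = -6)
W = 181
W*((-155 - 210)*(√(-31 + x/(-29)) + 67) + 92) = 181*((-155 - 210)*(√(-31 - 6/(-29)) + 67) + 92) = 181*(-365*(√(-31 - 6*(-1/29)) + 67) + 92) = 181*(-365*(√(-31 + 6/29) + 67) + 92) = 181*(-365*(√(-893/29) + 67) + 92) = 181*(-365*(I*√25897/29 + 67) + 92) = 181*(-365*(67 + I*√25897/29) + 92) = 181*((-24455 - 365*I*√25897/29) + 92) = 181*(-24363 - 365*I*√25897/29) = -4409703 - 66065*I*√25897/29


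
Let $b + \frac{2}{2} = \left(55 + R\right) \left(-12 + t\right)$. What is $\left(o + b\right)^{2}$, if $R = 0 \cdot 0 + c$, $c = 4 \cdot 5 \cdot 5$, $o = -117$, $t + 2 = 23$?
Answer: $1630729$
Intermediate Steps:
$t = 21$ ($t = -2 + 23 = 21$)
$c = 100$ ($c = 20 \cdot 5 = 100$)
$R = 100$ ($R = 0 \cdot 0 + 100 = 0 + 100 = 100$)
$b = 1394$ ($b = -1 + \left(55 + 100\right) \left(-12 + 21\right) = -1 + 155 \cdot 9 = -1 + 1395 = 1394$)
$\left(o + b\right)^{2} = \left(-117 + 1394\right)^{2} = 1277^{2} = 1630729$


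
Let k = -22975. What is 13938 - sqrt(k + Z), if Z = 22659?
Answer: 13938 - 2*I*sqrt(79) ≈ 13938.0 - 17.776*I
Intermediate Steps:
13938 - sqrt(k + Z) = 13938 - sqrt(-22975 + 22659) = 13938 - sqrt(-316) = 13938 - 2*I*sqrt(79)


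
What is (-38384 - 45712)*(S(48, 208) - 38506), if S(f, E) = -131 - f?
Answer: 3253253760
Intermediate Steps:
(-38384 - 45712)*(S(48, 208) - 38506) = (-38384 - 45712)*((-131 - 1*48) - 38506) = -84096*((-131 - 48) - 38506) = -84096*(-179 - 38506) = -84096*(-38685) = 3253253760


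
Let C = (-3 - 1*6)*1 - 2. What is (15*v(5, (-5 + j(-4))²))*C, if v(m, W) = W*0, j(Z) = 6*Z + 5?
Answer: 0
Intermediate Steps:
j(Z) = 5 + 6*Z
C = -11 (C = (-3 - 6)*1 - 2 = -9*1 - 2 = -9 - 2 = -11)
v(m, W) = 0
(15*v(5, (-5 + j(-4))²))*C = (15*0)*(-11) = 0*(-11) = 0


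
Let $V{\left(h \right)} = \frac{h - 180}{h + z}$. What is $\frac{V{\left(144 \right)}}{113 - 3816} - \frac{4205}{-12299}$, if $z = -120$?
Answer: $\frac{4454161}{13012342} \approx 0.3423$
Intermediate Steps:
$V{\left(h \right)} = \frac{-180 + h}{-120 + h}$ ($V{\left(h \right)} = \frac{h - 180}{h - 120} = \frac{-180 + h}{-120 + h}$)
$\frac{V{\left(144 \right)}}{113 - 3816} - \frac{4205}{-12299} = \frac{\frac{1}{-120 + 144} \left(-180 + 144\right)}{113 - 3816} - \frac{4205}{-12299} = \frac{\frac{1}{24} \left(-36\right)}{113 - 3816} - - \frac{4205}{12299} = \frac{\frac{1}{24} \left(-36\right)}{-3703} + \frac{4205}{12299} = \left(- \frac{3}{2}\right) \left(- \frac{1}{3703}\right) + \frac{4205}{12299} = \frac{3}{7406} + \frac{4205}{12299} = \frac{4454161}{13012342}$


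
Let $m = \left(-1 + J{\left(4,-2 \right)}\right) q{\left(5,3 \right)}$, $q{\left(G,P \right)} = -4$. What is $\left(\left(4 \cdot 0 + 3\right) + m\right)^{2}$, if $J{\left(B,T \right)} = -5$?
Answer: $729$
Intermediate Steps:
$m = 24$ ($m = \left(-1 - 5\right) \left(-4\right) = \left(-6\right) \left(-4\right) = 24$)
$\left(\left(4 \cdot 0 + 3\right) + m\right)^{2} = \left(\left(4 \cdot 0 + 3\right) + 24\right)^{2} = \left(\left(0 + 3\right) + 24\right)^{2} = \left(3 + 24\right)^{2} = 27^{2} = 729$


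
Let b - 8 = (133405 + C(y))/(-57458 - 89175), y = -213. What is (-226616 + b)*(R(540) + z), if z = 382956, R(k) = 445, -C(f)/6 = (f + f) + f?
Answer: -12739781891038303/146633 ≈ -8.6882e+10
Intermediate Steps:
C(f) = -18*f (C(f) = -6*((f + f) + f) = -6*(2*f + f) = -18*f)
b = 1035825/146633 (b = 8 + (133405 - 18*(-213))/(-57458 - 89175) = 8 + (133405 + 3834)/(-146633) = 8 + 137239*(-1/146633) = 8 - 137239/146633 = 1035825/146633 ≈ 7.0641)
(-226616 + b)*(R(540) + z) = (-226616 + 1035825/146633)*(445 + 382956) = -33228348103/146633*383401 = -12739781891038303/146633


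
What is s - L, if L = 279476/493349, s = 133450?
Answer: 65837144574/493349 ≈ 1.3345e+5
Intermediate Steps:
L = 279476/493349 (L = 279476*(1/493349) = 279476/493349 ≈ 0.56649)
s - L = 133450 - 1*279476/493349 = 133450 - 279476/493349 = 65837144574/493349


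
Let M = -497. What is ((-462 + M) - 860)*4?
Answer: -7276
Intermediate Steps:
((-462 + M) - 860)*4 = ((-462 - 497) - 860)*4 = (-959 - 860)*4 = -1819*4 = -7276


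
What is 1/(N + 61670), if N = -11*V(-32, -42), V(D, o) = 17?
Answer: 1/61483 ≈ 1.6265e-5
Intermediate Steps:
N = -187 (N = -11*17 = -187)
1/(N + 61670) = 1/(-187 + 61670) = 1/61483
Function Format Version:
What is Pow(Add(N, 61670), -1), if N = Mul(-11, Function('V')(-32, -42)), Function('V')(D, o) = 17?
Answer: Rational(1, 61483) ≈ 1.6265e-5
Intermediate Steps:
N = -187 (N = Mul(-11, 17) = -187)
Pow(Add(N, 61670), -1) = Pow(Add(-187, 61670), -1) = Pow(61483, -1) = Rational(1, 61483)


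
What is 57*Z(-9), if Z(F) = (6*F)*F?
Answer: 27702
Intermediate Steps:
Z(F) = 6*F²
57*Z(-9) = 57*(6*(-9)²) = 57*(6*81) = 57*486 = 27702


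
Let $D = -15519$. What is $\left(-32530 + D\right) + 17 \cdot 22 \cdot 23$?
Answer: $-39447$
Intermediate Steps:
$\left(-32530 + D\right) + 17 \cdot 22 \cdot 23 = \left(-32530 - 15519\right) + 17 \cdot 22 \cdot 23 = -48049 + 374 \cdot 23 = -48049 + 8602 = -39447$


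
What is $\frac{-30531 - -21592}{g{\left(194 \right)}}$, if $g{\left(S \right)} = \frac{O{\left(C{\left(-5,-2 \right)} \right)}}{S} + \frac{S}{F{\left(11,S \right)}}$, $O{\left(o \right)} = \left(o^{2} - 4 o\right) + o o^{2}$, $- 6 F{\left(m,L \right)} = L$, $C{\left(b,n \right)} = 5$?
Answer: $\frac{867083}{517} \approx 1677.1$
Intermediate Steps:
$F{\left(m,L \right)} = - \frac{L}{6}$
$O{\left(o \right)} = o^{2} + o^{3} - 4 o$ ($O{\left(o \right)} = \left(o^{2} - 4 o\right) + o^{3} = o^{2} + o^{3} - 4 o$)
$g{\left(S \right)} = -6 + \frac{130}{S}$ ($g{\left(S \right)} = \frac{5 \left(-4 + 5 + 5^{2}\right)}{S} + \frac{S}{\left(- \frac{1}{6}\right) S} = \frac{5 \left(-4 + 5 + 25\right)}{S} + S \left(- \frac{6}{S}\right) = \frac{5 \cdot 26}{S} - 6 = \frac{130}{S} - 6 = -6 + \frac{130}{S}$)
$\frac{-30531 - -21592}{g{\left(194 \right)}} = \frac{-30531 - -21592}{-6 + \frac{130}{194}} = \frac{-30531 + 21592}{-6 + 130 \cdot \frac{1}{194}} = - \frac{8939}{-6 + \frac{65}{97}} = - \frac{8939}{- \frac{517}{97}} = \left(-8939\right) \left(- \frac{97}{517}\right) = \frac{867083}{517}$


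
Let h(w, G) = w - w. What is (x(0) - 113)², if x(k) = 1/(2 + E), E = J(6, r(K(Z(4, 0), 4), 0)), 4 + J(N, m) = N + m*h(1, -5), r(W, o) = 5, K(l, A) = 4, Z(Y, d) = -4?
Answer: 203401/16 ≈ 12713.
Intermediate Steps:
h(w, G) = 0
J(N, m) = -4 + N (J(N, m) = -4 + (N + m*0) = -4 + (N + 0) = -4 + N)
E = 2 (E = -4 + 6 = 2)
x(k) = ¼ (x(k) = 1/(2 + 2) = 1/4 = ¼)
(x(0) - 113)² = (¼ - 113)² = (-451/4)² = 203401/16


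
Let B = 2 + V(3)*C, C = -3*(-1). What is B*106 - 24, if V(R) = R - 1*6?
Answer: -766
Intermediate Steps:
C = 3
V(R) = -6 + R (V(R) = R - 6 = -6 + R)
B = -7 (B = 2 + (-6 + 3)*3 = 2 - 3*3 = 2 - 9 = -7)
B*106 - 24 = -7*106 - 24 = -742 - 24 = -766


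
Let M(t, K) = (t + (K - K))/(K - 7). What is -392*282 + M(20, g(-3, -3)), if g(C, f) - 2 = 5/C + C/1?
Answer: -3205836/29 ≈ -1.1055e+5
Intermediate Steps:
g(C, f) = 2 + C + 5/C (g(C, f) = 2 + (5/C + C/1) = 2 + (5/C + C*1) = 2 + (5/C + C) = 2 + (C + 5/C) = 2 + C + 5/C)
M(t, K) = t/(-7 + K) (M(t, K) = (t + 0)/(-7 + K) = t/(-7 + K))
-392*282 + M(20, g(-3, -3)) = -392*282 + 20/(-7 + (2 - 3 + 5/(-3))) = -110544 + 20/(-7 + (2 - 3 + 5*(-⅓))) = -110544 + 20/(-7 + (2 - 3 - 5/3)) = -110544 + 20/(-7 - 8/3) = -110544 + 20/(-29/3) = -110544 + 20*(-3/29) = -110544 - 60/29 = -3205836/29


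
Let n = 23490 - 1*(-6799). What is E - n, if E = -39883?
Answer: -70172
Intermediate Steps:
n = 30289 (n = 23490 + 6799 = 30289)
E - n = -39883 - 1*30289 = -39883 - 30289 = -70172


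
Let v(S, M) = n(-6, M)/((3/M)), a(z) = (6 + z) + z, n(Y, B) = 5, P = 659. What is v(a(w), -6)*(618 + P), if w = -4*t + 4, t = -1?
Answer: -12770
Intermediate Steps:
w = 8 (w = -4*(-1) + 4 = 4 + 4 = 8)
a(z) = 6 + 2*z
v(S, M) = 5*M/3 (v(S, M) = 5/((3/M)) = 5*(M/3) = 5*M/3)
v(a(w), -6)*(618 + P) = ((5/3)*(-6))*(618 + 659) = -10*1277 = -12770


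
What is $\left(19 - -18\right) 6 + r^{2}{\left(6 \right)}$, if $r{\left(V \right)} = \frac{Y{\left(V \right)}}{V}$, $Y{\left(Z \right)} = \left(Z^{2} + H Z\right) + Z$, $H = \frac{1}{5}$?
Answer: $\frac{6846}{25} \approx 273.84$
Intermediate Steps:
$H = \frac{1}{5} \approx 0.2$
$Y{\left(Z \right)} = Z^{2} + \frac{6 Z}{5}$ ($Y{\left(Z \right)} = \left(Z^{2} + \frac{Z}{5}\right) + Z = Z^{2} + \frac{6 Z}{5}$)
$r{\left(V \right)} = \frac{6}{5} + V$ ($r{\left(V \right)} = \frac{\frac{1}{5} V \left(6 + 5 V\right)}{V} = \frac{6}{5} + V$)
$\left(19 - -18\right) 6 + r^{2}{\left(6 \right)} = \left(19 - -18\right) 6 + \left(\frac{6}{5} + 6\right)^{2} = \left(19 + 18\right) 6 + \left(\frac{36}{5}\right)^{2} = 37 \cdot 6 + \frac{1296}{25} = 222 + \frac{1296}{25} = \frac{6846}{25}$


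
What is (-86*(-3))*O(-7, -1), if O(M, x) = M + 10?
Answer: 774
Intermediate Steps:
O(M, x) = 10 + M
(-86*(-3))*O(-7, -1) = (-86*(-3))*(10 - 7) = 258*3 = 774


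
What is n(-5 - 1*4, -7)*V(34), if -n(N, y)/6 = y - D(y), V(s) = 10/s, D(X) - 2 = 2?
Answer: 330/17 ≈ 19.412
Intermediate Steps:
D(X) = 4 (D(X) = 2 + 2 = 4)
n(N, y) = 24 - 6*y (n(N, y) = -6*(y - 1*4) = -6*(y - 4) = -6*(-4 + y) = 24 - 6*y)
n(-5 - 1*4, -7)*V(34) = (24 - 6*(-7))*(10/34) = (24 + 42)*(10*(1/34)) = 66*(5/17) = 330/17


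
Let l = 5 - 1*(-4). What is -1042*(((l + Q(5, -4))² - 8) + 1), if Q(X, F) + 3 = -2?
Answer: -9378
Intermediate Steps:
Q(X, F) = -5 (Q(X, F) = -3 - 2 = -5)
l = 9 (l = 5 + 4 = 9)
-1042*(((l + Q(5, -4))² - 8) + 1) = -1042*(((9 - 5)² - 8) + 1) = -1042*((4² - 8) + 1) = -1042*((16 - 8) + 1) = -1042*(8 + 1) = -1042*9 = -9378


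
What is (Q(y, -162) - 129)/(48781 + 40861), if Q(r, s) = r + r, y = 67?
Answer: 5/89642 ≈ 5.5777e-5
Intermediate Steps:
Q(r, s) = 2*r
(Q(y, -162) - 129)/(48781 + 40861) = (2*67 - 129)/(48781 + 40861) = (134 - 129)/89642 = 5*(1/89642) = 5/89642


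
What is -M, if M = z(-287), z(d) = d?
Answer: 287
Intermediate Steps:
M = -287
-M = -1*(-287) = 287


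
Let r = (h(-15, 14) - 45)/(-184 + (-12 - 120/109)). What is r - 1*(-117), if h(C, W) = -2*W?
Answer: 2521585/21484 ≈ 117.37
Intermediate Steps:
r = 7957/21484 (r = (-2*14 - 45)/(-184 + (-12 - 120/109)) = (-28 - 45)/(-184 + (-12 - 120*1/109)) = -73/(-184 + (-12 - 120/109)) = -73/(-184 - 1428/109) = -73/(-21484/109) = -73*(-109/21484) = 7957/21484 ≈ 0.37037)
r - 1*(-117) = 7957/21484 - 1*(-117) = 7957/21484 + 117 = 2521585/21484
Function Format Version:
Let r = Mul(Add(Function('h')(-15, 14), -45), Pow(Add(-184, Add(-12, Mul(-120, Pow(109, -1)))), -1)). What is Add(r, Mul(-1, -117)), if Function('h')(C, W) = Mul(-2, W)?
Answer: Rational(2521585, 21484) ≈ 117.37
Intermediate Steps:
r = Rational(7957, 21484) (r = Mul(Add(Mul(-2, 14), -45), Pow(Add(-184, Add(-12, Mul(-120, Pow(109, -1)))), -1)) = Mul(Add(-28, -45), Pow(Add(-184, Add(-12, Mul(-120, Rational(1, 109)))), -1)) = Mul(-73, Pow(Add(-184, Add(-12, Rational(-120, 109))), -1)) = Mul(-73, Pow(Add(-184, Rational(-1428, 109)), -1)) = Mul(-73, Pow(Rational(-21484, 109), -1)) = Mul(-73, Rational(-109, 21484)) = Rational(7957, 21484) ≈ 0.37037)
Add(r, Mul(-1, -117)) = Add(Rational(7957, 21484), Mul(-1, -117)) = Add(Rational(7957, 21484), 117) = Rational(2521585, 21484)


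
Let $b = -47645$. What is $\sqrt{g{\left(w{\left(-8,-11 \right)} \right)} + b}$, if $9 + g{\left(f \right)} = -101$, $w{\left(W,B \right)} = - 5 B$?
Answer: $i \sqrt{47755} \approx 218.53 i$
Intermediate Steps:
$g{\left(f \right)} = -110$ ($g{\left(f \right)} = -9 - 101 = -110$)
$\sqrt{g{\left(w{\left(-8,-11 \right)} \right)} + b} = \sqrt{-110 - 47645} = \sqrt{-47755} = i \sqrt{47755}$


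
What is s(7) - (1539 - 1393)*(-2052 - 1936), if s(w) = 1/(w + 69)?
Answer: 44250849/76 ≈ 5.8225e+5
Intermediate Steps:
s(w) = 1/(69 + w)
s(7) - (1539 - 1393)*(-2052 - 1936) = 1/(69 + 7) - (1539 - 1393)*(-2052 - 1936) = 1/76 - 146*(-3988) = 1/76 - 1*(-582248) = 1/76 + 582248 = 44250849/76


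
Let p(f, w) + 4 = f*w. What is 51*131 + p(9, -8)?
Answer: 6605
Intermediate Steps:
p(f, w) = -4 + f*w
51*131 + p(9, -8) = 51*131 + (-4 + 9*(-8)) = 6681 + (-4 - 72) = 6681 - 76 = 6605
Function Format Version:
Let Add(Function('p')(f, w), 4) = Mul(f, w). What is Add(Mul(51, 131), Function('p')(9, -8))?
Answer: 6605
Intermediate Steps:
Function('p')(f, w) = Add(-4, Mul(f, w))
Add(Mul(51, 131), Function('p')(9, -8)) = Add(Mul(51, 131), Add(-4, Mul(9, -8))) = Add(6681, Add(-4, -72)) = Add(6681, -76) = 6605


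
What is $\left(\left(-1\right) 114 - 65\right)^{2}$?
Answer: $32041$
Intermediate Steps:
$\left(\left(-1\right) 114 - 65\right)^{2} = \left(-114 - 65\right)^{2} = \left(-179\right)^{2} = 32041$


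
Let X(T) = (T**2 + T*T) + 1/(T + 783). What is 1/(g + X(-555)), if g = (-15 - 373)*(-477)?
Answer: 228/182656729 ≈ 1.2482e-6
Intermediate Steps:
g = 185076 (g = -388*(-477) = 185076)
X(T) = 1/(783 + T) + 2*T**2 (X(T) = (T**2 + T**2) + 1/(783 + T) = 2*T**2 + 1/(783 + T) = 1/(783 + T) + 2*T**2)
1/(g + X(-555)) = 1/(185076 + (1 + 2*(-555)**3 + 1566*(-555)**2)/(783 - 555)) = 1/(185076 + (1 + 2*(-170953875) + 1566*308025)/228) = 1/(185076 + (1 - 341907750 + 482367150)/228) = 1/(185076 + (1/228)*140459401) = 1/(185076 + 140459401/228) = 1/(182656729/228) = 228/182656729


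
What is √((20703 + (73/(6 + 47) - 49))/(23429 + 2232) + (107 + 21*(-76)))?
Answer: I*√2752699178535266/1360033 ≈ 38.577*I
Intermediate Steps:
√((20703 + (73/(6 + 47) - 49))/(23429 + 2232) + (107 + 21*(-76))) = √((20703 + (73/53 - 49))/25661 + (107 - 1596)) = √((20703 + (73*(1/53) - 49))*(1/25661) - 1489) = √((20703 + (73/53 - 49))*(1/25661) - 1489) = √((20703 - 2524/53)*(1/25661) - 1489) = √((1094735/53)*(1/25661) - 1489) = √(1094735/1360033 - 1489) = √(-2023994402/1360033) = I*√2752699178535266/1360033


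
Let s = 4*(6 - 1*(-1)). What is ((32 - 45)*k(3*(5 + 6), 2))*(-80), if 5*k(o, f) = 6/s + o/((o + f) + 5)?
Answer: 7566/35 ≈ 216.17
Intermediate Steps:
s = 28 (s = 4*(6 + 1) = 4*7 = 28)
k(o, f) = 3/70 + o/(5*(5 + f + o)) (k(o, f) = (6/28 + o/((o + f) + 5))/5 = (6*(1/28) + o/((f + o) + 5))/5 = (3/14 + o/(5 + f + o))/5 = 3/70 + o/(5*(5 + f + o)))
((32 - 45)*k(3*(5 + 6), 2))*(-80) = ((32 - 45)*((15 + 3*2 + 17*(3*(5 + 6)))/(70*(5 + 2 + 3*(5 + 6)))))*(-80) = -13*(15 + 6 + 17*(3*11))/(70*(5 + 2 + 3*11))*(-80) = -13*(15 + 6 + 17*33)/(70*(5 + 2 + 33))*(-80) = -13*(15 + 6 + 561)/(70*40)*(-80) = -13*582/(70*40)*(-80) = -13*291/1400*(-80) = -3783/1400*(-80) = 7566/35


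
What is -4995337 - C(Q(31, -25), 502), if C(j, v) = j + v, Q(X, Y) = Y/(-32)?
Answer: -159866873/32 ≈ -4.9958e+6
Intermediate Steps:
Q(X, Y) = -Y/32 (Q(X, Y) = Y*(-1/32) = -Y/32)
-4995337 - C(Q(31, -25), 502) = -4995337 - (-1/32*(-25) + 502) = -4995337 - (25/32 + 502) = -4995337 - 1*16089/32 = -4995337 - 16089/32 = -159866873/32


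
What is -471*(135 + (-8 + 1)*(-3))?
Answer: -73476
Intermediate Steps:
-471*(135 + (-8 + 1)*(-3)) = -471*(135 - 7*(-3)) = -471*(135 + 21) = -471*156 = -73476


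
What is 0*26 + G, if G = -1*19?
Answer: -19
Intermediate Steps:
G = -19
0*26 + G = 0*26 - 19 = 0 - 19 = -19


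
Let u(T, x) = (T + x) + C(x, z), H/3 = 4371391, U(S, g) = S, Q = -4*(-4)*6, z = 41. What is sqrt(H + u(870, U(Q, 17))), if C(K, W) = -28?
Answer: sqrt(13115111) ≈ 3621.5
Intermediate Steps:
Q = 96 (Q = 16*6 = 96)
H = 13114173 (H = 3*4371391 = 13114173)
u(T, x) = -28 + T + x (u(T, x) = (T + x) - 28 = -28 + T + x)
sqrt(H + u(870, U(Q, 17))) = sqrt(13114173 + (-28 + 870 + 96)) = sqrt(13114173 + 938) = sqrt(13115111)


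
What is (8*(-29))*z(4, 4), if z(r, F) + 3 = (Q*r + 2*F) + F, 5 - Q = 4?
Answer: -3016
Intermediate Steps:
Q = 1 (Q = 5 - 1*4 = 5 - 4 = 1)
z(r, F) = -3 + r + 3*F (z(r, F) = -3 + ((1*r + 2*F) + F) = -3 + ((r + 2*F) + F) = -3 + (r + 3*F) = -3 + r + 3*F)
(8*(-29))*z(4, 4) = (8*(-29))*(-3 + 4 + 3*4) = -232*(-3 + 4 + 12) = -232*13 = -3016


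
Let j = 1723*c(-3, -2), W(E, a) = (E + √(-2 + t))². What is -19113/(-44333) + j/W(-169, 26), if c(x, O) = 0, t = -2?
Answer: 19113/44333 ≈ 0.43112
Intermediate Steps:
W(E, a) = (E + 2*I)² (W(E, a) = (E + √(-2 - 2))² = (E + √(-4))² = (E + 2*I)²)
j = 0 (j = 1723*0 = 0)
-19113/(-44333) + j/W(-169, 26) = -19113/(-44333) + 0/((-169 + 2*I)²) = -19113*(-1/44333) + 0/(-169 + 2*I)² = 19113/44333 + 0 = 19113/44333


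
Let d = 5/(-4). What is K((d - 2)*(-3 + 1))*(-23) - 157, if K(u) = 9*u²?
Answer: -35611/4 ≈ -8902.8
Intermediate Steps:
d = -5/4 (d = 5*(-¼) = -5/4 ≈ -1.2500)
K((d - 2)*(-3 + 1))*(-23) - 157 = (9*((-5/4 - 2)*(-3 + 1))²)*(-23) - 157 = (9*(-13/4*(-2))²)*(-23) - 157 = (9*(13/2)²)*(-23) - 157 = (9*(169/4))*(-23) - 157 = (1521/4)*(-23) - 157 = -34983/4 - 157 = -35611/4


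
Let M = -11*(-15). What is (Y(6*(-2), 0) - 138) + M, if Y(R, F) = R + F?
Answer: 15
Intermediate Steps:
Y(R, F) = F + R
M = 165
(Y(6*(-2), 0) - 138) + M = ((0 + 6*(-2)) - 138) + 165 = ((0 - 12) - 138) + 165 = (-12 - 138) + 165 = -150 + 165 = 15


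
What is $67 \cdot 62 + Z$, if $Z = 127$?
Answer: $4281$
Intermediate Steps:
$67 \cdot 62 + Z = 67 \cdot 62 + 127 = 4154 + 127 = 4281$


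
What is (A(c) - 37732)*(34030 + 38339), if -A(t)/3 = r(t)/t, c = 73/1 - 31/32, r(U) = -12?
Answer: -6294012114852/2305 ≈ -2.7306e+9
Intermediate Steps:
c = 2305/32 (c = 73*1 - 31*1/32 = 73 - 31/32 = 2305/32 ≈ 72.031)
A(t) = 36/t (A(t) = -(-36)/t = 36/t)
(A(c) - 37732)*(34030 + 38339) = (36/(2305/32) - 37732)*(34030 + 38339) = (36*(32/2305) - 37732)*72369 = (1152/2305 - 37732)*72369 = -86971108/2305*72369 = -6294012114852/2305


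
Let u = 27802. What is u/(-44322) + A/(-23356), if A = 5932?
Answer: -114032702/129398079 ≈ -0.88126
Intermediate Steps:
u/(-44322) + A/(-23356) = 27802/(-44322) + 5932/(-23356) = 27802*(-1/44322) + 5932*(-1/23356) = -13901/22161 - 1483/5839 = -114032702/129398079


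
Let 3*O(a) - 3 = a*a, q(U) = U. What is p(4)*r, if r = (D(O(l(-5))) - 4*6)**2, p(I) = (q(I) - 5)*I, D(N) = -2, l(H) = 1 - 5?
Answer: -2704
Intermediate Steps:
l(H) = -4
O(a) = 1 + a**2/3 (O(a) = 1 + (a*a)/3 = 1 + a**2/3)
p(I) = I*(-5 + I) (p(I) = (I - 5)*I = (-5 + I)*I = I*(-5 + I))
r = 676 (r = (-2 - 4*6)**2 = (-2 - 24)**2 = (-26)**2 = 676)
p(4)*r = (4*(-5 + 4))*676 = (4*(-1))*676 = -4*676 = -2704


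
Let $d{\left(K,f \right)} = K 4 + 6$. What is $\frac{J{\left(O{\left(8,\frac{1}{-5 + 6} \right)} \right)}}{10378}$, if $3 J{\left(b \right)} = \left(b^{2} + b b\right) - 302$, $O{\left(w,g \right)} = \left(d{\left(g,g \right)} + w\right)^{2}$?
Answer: $\frac{104825}{15567} \approx 6.7338$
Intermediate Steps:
$d{\left(K,f \right)} = 6 + 4 K$ ($d{\left(K,f \right)} = 4 K + 6 = 6 + 4 K$)
$O{\left(w,g \right)} = \left(6 + w + 4 g\right)^{2}$ ($O{\left(w,g \right)} = \left(\left(6 + 4 g\right) + w\right)^{2} = \left(6 + w + 4 g\right)^{2}$)
$J{\left(b \right)} = - \frac{302}{3} + \frac{2 b^{2}}{3}$ ($J{\left(b \right)} = \frac{\left(b^{2} + b b\right) - 302}{3} = \frac{\left(b^{2} + b^{2}\right) - 302}{3} = \frac{2 b^{2} - 302}{3} = \frac{-302 + 2 b^{2}}{3} = - \frac{302}{3} + \frac{2 b^{2}}{3}$)
$\frac{J{\left(O{\left(8,\frac{1}{-5 + 6} \right)} \right)}}{10378} = \frac{- \frac{302}{3} + \frac{2 \left(\left(6 + 8 + \frac{4}{-5 + 6}\right)^{2}\right)^{2}}{3}}{10378} = \left(- \frac{302}{3} + \frac{2 \left(\left(6 + 8 + \frac{4}{1}\right)^{2}\right)^{2}}{3}\right) \frac{1}{10378} = \left(- \frac{302}{3} + \frac{2 \left(\left(6 + 8 + 4 \cdot 1\right)^{2}\right)^{2}}{3}\right) \frac{1}{10378} = \left(- \frac{302}{3} + \frac{2 \left(\left(6 + 8 + 4\right)^{2}\right)^{2}}{3}\right) \frac{1}{10378} = \left(- \frac{302}{3} + \frac{2 \left(18^{2}\right)^{2}}{3}\right) \frac{1}{10378} = \left(- \frac{302}{3} + \frac{2 \cdot 324^{2}}{3}\right) \frac{1}{10378} = \left(- \frac{302}{3} + \frac{2}{3} \cdot 104976\right) \frac{1}{10378} = \left(- \frac{302}{3} + 69984\right) \frac{1}{10378} = \frac{209650}{3} \cdot \frac{1}{10378} = \frac{104825}{15567}$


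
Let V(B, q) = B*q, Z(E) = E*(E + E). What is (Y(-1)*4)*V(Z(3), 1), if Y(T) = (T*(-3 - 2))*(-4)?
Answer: -1440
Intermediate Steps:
Z(E) = 2*E² (Z(E) = E*(2*E) = 2*E²)
Y(T) = 20*T (Y(T) = (T*(-5))*(-4) = -5*T*(-4) = 20*T)
(Y(-1)*4)*V(Z(3), 1) = ((20*(-1))*4)*((2*3²)*1) = (-20*4)*((2*9)*1) = -1440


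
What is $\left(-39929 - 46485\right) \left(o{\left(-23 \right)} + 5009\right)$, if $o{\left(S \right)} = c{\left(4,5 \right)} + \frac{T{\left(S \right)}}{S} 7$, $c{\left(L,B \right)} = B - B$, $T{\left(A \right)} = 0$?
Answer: $-432847726$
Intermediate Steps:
$c{\left(L,B \right)} = 0$
$o{\left(S \right)} = 0$ ($o{\left(S \right)} = 0 + \frac{0}{S} 7 = 0 + 0 \cdot 7 = 0 + 0 = 0$)
$\left(-39929 - 46485\right) \left(o{\left(-23 \right)} + 5009\right) = \left(-39929 - 46485\right) \left(0 + 5009\right) = \left(-86414\right) 5009 = -432847726$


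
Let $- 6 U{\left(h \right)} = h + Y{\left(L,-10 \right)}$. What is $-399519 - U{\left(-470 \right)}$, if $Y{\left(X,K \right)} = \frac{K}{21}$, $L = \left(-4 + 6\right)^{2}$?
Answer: $- \frac{25174637}{63} \approx -3.996 \cdot 10^{5}$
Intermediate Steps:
$L = 4$ ($L = 2^{2} = 4$)
$Y{\left(X,K \right)} = \frac{K}{21}$ ($Y{\left(X,K \right)} = K \frac{1}{21} = \frac{K}{21}$)
$U{\left(h \right)} = \frac{5}{63} - \frac{h}{6}$ ($U{\left(h \right)} = - \frac{h + \frac{1}{21} \left(-10\right)}{6} = - \frac{h - \frac{10}{21}}{6} = - \frac{- \frac{10}{21} + h}{6} = \frac{5}{63} - \frac{h}{6}$)
$-399519 - U{\left(-470 \right)} = -399519 - \left(\frac{5}{63} - - \frac{235}{3}\right) = -399519 - \left(\frac{5}{63} + \frac{235}{3}\right) = -399519 - \frac{4940}{63} = - \frac{25174637}{63}$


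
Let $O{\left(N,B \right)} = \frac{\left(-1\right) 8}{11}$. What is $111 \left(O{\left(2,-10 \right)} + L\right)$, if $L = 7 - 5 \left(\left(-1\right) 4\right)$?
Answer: $\frac{32079}{11} \approx 2916.3$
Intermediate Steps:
$O{\left(N,B \right)} = - \frac{8}{11}$ ($O{\left(N,B \right)} = \left(-8\right) \frac{1}{11} = - \frac{8}{11}$)
$L = 27$ ($L = 7 - -20 = 7 + 20 = 27$)
$111 \left(O{\left(2,-10 \right)} + L\right) = 111 \left(- \frac{8}{11} + 27\right) = 111 \cdot \frac{289}{11} = \frac{32079}{11}$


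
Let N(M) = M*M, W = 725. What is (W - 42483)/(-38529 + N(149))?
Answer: 20879/8164 ≈ 2.5574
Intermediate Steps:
N(M) = M**2
(W - 42483)/(-38529 + N(149)) = (725 - 42483)/(-38529 + 149**2) = -41758/(-38529 + 22201) = -41758/(-16328) = -41758*(-1/16328) = 20879/8164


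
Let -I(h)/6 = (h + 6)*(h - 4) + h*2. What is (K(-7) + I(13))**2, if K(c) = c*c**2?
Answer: 2325625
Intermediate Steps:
I(h) = -12*h - 6*(-4 + h)*(6 + h) (I(h) = -6*((h + 6)*(h - 4) + h*2) = -6*((6 + h)*(-4 + h) + 2*h) = -6*((-4 + h)*(6 + h) + 2*h) = -6*(2*h + (-4 + h)*(6 + h)) = -12*h - 6*(-4 + h)*(6 + h))
K(c) = c**3
(K(-7) + I(13))**2 = ((-7)**3 + (144 - 24*13 - 6*13**2))**2 = (-343 + (144 - 312 - 6*169))**2 = (-343 + (144 - 312 - 1014))**2 = (-343 - 1182)**2 = (-1525)**2 = 2325625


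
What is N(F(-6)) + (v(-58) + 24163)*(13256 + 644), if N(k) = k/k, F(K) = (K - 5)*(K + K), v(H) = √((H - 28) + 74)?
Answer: 335865701 + 27800*I*√3 ≈ 3.3587e+8 + 48151.0*I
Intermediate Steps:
v(H) = √(46 + H) (v(H) = √((-28 + H) + 74) = √(46 + H))
F(K) = 2*K*(-5 + K) (F(K) = (-5 + K)*(2*K) = 2*K*(-5 + K))
N(k) = 1
N(F(-6)) + (v(-58) + 24163)*(13256 + 644) = 1 + (√(46 - 58) + 24163)*(13256 + 644) = 1 + (√(-12) + 24163)*13900 = 1 + (2*I*√3 + 24163)*13900 = 1 + (24163 + 2*I*√3)*13900 = 1 + (335865700 + 27800*I*√3) = 335865701 + 27800*I*√3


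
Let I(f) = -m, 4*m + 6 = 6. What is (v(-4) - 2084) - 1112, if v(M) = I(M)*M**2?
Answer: -3196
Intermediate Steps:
m = 0 (m = -3/2 + (1/4)*6 = -3/2 + 3/2 = 0)
I(f) = 0 (I(f) = -1*0 = 0)
v(M) = 0 (v(M) = 0*M**2 = 0)
(v(-4) - 2084) - 1112 = (0 - 2084) - 1112 = -2084 - 1112 = -3196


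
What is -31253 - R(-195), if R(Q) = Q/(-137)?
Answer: -4281856/137 ≈ -31254.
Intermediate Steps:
R(Q) = -Q/137 (R(Q) = Q*(-1/137) = -Q/137)
-31253 - R(-195) = -31253 - (-1)*(-195)/137 = -31253 - 1*195/137 = -31253 - 195/137 = -4281856/137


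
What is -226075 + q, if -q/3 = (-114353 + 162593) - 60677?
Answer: -188764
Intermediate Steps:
q = 37311 (q = -3*((-114353 + 162593) - 60677) = -3*(48240 - 60677) = -3*(-12437) = 37311)
-226075 + q = -226075 + 37311 = -188764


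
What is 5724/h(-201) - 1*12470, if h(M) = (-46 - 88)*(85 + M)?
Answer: -48456989/3886 ≈ -12470.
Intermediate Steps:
h(M) = -11390 - 134*M (h(M) = -134*(85 + M) = -11390 - 134*M)
5724/h(-201) - 1*12470 = 5724/(-11390 - 134*(-201)) - 1*12470 = 5724/(-11390 + 26934) - 12470 = 5724/15544 - 12470 = 5724*(1/15544) - 12470 = 1431/3886 - 12470 = -48456989/3886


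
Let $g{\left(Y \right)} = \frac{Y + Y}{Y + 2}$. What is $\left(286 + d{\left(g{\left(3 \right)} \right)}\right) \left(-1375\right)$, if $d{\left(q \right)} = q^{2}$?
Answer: $-395230$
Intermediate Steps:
$g{\left(Y \right)} = \frac{2 Y}{2 + Y}$
$\left(286 + d{\left(g{\left(3 \right)} \right)}\right) \left(-1375\right) = \left(286 + \left(2 \cdot 3 \frac{1}{2 + 3}\right)^{2}\right) \left(-1375\right) = \left(286 + \left(2 \cdot 3 \cdot \frac{1}{5}\right)^{2}\right) \left(-1375\right) = \left(286 + \left(\frac{6}{5}\right)^{2}\right) \left(-1375\right) = \left(286 + \frac{36}{25}\right) \left(-1375\right) = \frac{7186}{25} \left(-1375\right) = -395230$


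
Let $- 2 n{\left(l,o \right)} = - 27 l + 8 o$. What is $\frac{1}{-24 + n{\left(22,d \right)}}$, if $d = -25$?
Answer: $\frac{1}{373} \approx 0.002681$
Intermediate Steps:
$n{\left(l,o \right)} = - 4 o + \frac{27 l}{2}$ ($n{\left(l,o \right)} = - \frac{- 27 l + 8 o}{2} = - 4 o + \frac{27 l}{2}$)
$\frac{1}{-24 + n{\left(22,d \right)}} = \frac{1}{-24 + \left(\left(-4\right) \left(-25\right) + \frac{27}{2} \cdot 22\right)} = \frac{1}{-24 + \left(100 + 297\right)} = \frac{1}{-24 + 397} = \frac{1}{373}$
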